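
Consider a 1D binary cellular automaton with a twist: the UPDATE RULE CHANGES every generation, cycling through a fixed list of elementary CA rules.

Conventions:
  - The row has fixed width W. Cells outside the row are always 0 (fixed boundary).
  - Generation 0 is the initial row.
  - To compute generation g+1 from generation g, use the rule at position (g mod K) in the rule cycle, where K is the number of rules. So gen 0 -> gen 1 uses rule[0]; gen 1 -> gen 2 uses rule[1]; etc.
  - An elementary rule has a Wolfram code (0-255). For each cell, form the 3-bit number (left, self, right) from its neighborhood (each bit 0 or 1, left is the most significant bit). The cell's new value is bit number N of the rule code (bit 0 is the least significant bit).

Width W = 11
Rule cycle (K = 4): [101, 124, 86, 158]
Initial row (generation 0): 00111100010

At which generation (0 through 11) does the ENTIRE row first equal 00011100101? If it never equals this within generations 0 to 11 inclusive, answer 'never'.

Gen 0: 00111100010
Gen 1 (rule 101): 10000101010
Gen 2 (rule 124): 11000111111
Gen 3 (rule 86): 01101000001
Gen 4 (rule 158): 11001100011
Gen 5 (rule 101): 01000101001
Gen 6 (rule 124): 01100111101
Gen 7 (rule 86): 10111000101
Gen 8 (rule 158): 10110101101
Gen 9 (rule 101): 11011110111
Gen 10 (rule 124): 11110011101
Gen 11 (rule 86): 00011100101

Answer: 11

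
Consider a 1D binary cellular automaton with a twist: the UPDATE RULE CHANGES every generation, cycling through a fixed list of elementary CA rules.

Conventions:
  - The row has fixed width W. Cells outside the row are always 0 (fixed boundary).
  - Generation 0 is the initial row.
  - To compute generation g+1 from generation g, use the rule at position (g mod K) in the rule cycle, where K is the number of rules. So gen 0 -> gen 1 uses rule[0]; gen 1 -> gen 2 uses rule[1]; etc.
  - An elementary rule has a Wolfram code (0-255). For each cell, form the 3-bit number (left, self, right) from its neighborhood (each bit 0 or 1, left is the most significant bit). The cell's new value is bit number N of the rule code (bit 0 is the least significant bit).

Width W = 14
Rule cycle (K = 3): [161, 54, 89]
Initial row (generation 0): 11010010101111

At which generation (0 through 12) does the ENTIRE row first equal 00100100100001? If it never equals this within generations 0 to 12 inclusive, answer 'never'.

Answer: 4

Derivation:
Gen 0: 11010010101111
Gen 1 (rule 161): 00100001010110
Gen 2 (rule 54): 01110011111001
Gen 3 (rule 89): 01011010001100
Gen 4 (rule 161): 00100100100001
Gen 5 (rule 54): 01111111110011
Gen 6 (rule 89): 01000000011011
Gen 7 (rule 161): 00011111000100
Gen 8 (rule 54): 00100000101110
Gen 9 (rule 89): 10011110001011
Gen 10 (rule 161): 00001100100100
Gen 11 (rule 54): 00010011111110
Gen 12 (rule 89): 11001010000011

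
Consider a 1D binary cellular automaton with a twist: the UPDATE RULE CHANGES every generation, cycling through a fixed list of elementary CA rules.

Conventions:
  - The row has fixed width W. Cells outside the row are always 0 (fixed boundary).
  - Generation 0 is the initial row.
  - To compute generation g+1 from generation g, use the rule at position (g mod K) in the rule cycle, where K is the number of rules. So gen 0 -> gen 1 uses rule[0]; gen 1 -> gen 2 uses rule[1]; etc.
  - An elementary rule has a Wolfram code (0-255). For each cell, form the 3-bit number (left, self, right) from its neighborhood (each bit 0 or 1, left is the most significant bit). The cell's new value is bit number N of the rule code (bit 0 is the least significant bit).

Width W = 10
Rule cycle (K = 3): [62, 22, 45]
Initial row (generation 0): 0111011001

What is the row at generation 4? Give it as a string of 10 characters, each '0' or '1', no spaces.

Answer: 1111110000

Derivation:
Gen 0: 0111011001
Gen 1 (rule 62): 1100110111
Gen 2 (rule 22): 0011000000
Gen 3 (rule 45): 1010011111
Gen 4 (rule 62): 1111110000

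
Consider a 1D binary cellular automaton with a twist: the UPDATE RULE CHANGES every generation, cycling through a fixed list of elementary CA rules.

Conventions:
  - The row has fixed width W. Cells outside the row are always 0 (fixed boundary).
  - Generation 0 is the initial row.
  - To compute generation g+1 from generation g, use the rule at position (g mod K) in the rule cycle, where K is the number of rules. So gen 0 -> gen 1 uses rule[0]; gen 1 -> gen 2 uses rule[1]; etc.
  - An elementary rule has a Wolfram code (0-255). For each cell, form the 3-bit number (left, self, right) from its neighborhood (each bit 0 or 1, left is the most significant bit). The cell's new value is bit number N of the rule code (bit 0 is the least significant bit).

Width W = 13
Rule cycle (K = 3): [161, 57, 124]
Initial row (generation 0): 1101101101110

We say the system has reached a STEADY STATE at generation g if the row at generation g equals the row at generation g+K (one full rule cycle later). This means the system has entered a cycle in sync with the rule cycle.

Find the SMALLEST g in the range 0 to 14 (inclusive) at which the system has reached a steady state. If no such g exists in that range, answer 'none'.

Gen 0: 1101101101110
Gen 1 (rule 161): 0010010010100
Gen 2 (rule 57): 1001001001011
Gen 3 (rule 124): 1101101101111
Gen 4 (rule 161): 0010010010110
Gen 5 (rule 57): 1001001001101
Gen 6 (rule 124): 1101101101111
Gen 7 (rule 161): 0010010010110
Gen 8 (rule 57): 1001001001101
Gen 9 (rule 124): 1101101101111
Gen 10 (rule 161): 0010010010110
Gen 11 (rule 57): 1001001001101
Gen 12 (rule 124): 1101101101111
Gen 13 (rule 161): 0010010010110
Gen 14 (rule 57): 1001001001101
Gen 15 (rule 124): 1101101101111
Gen 16 (rule 161): 0010010010110
Gen 17 (rule 57): 1001001001101

Answer: 3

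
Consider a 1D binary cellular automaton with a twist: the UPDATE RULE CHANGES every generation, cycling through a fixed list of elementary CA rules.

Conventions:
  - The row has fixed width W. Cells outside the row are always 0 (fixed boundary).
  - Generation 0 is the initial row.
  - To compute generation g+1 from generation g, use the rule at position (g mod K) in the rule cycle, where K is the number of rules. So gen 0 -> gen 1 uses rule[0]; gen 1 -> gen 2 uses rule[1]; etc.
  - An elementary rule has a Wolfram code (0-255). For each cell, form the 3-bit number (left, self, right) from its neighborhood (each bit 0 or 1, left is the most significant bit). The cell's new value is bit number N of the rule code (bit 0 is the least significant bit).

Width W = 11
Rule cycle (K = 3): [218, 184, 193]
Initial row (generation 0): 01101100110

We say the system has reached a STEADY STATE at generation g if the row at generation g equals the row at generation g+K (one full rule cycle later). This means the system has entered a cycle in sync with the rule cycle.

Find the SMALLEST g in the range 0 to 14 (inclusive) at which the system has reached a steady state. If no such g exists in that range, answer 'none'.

Answer: 5

Derivation:
Gen 0: 01101100110
Gen 1 (rule 218): 11101111111
Gen 2 (rule 184): 11011111110
Gen 3 (rule 193): 01001111110
Gen 4 (rule 218): 10111111111
Gen 5 (rule 184): 01111111110
Gen 6 (rule 193): 00111111110
Gen 7 (rule 218): 01111111111
Gen 8 (rule 184): 01111111110
Gen 9 (rule 193): 00111111110
Gen 10 (rule 218): 01111111111
Gen 11 (rule 184): 01111111110
Gen 12 (rule 193): 00111111110
Gen 13 (rule 218): 01111111111
Gen 14 (rule 184): 01111111110
Gen 15 (rule 193): 00111111110
Gen 16 (rule 218): 01111111111
Gen 17 (rule 184): 01111111110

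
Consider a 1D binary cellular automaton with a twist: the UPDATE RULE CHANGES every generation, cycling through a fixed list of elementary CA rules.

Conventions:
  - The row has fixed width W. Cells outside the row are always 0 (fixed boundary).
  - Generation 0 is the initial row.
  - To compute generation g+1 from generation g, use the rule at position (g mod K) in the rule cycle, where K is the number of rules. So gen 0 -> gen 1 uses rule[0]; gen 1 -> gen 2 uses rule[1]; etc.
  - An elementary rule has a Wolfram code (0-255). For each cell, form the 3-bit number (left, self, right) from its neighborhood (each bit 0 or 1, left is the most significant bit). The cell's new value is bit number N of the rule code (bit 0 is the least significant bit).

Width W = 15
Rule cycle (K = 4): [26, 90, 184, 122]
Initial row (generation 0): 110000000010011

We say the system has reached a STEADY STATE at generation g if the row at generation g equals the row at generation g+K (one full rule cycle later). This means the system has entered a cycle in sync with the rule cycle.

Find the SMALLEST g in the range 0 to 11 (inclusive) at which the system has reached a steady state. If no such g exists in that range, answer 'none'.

Gen 0: 110000000010011
Gen 1 (rule 26): 101000000101110
Gen 2 (rule 90): 000100001001011
Gen 3 (rule 184): 000010000100110
Gen 4 (rule 122): 000101001011111
Gen 5 (rule 26): 001000110010000
Gen 6 (rule 90): 010101111101000
Gen 7 (rule 184): 001011111010100
Gen 8 (rule 122): 010110001101010
Gen 9 (rule 26): 100101011000001
Gen 10 (rule 90): 011000011100010
Gen 11 (rule 184): 010100011010001
Gen 12 (rule 122): 101010111101010
Gen 13 (rule 26): 000000100000001
Gen 14 (rule 90): 000001010000010
Gen 15 (rule 184): 000000101000001

Answer: none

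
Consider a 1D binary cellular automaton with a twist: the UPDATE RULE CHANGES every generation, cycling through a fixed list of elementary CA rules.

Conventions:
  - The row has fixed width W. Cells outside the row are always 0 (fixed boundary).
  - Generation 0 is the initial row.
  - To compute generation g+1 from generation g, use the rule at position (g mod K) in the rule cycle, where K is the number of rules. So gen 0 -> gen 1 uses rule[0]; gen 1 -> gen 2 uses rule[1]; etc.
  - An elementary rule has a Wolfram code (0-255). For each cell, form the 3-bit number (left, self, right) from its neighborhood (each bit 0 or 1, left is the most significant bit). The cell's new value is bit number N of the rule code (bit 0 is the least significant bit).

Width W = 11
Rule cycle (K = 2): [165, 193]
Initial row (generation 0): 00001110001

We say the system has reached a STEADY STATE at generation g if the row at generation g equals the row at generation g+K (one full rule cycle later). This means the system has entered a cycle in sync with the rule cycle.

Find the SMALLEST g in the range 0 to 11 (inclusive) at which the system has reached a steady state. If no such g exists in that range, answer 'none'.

Gen 0: 00001110001
Gen 1 (rule 165): 11100100101
Gen 2 (rule 193): 01100000000
Gen 3 (rule 165): 00001111111
Gen 4 (rule 193): 11100111111
Gen 5 (rule 165): 01000011110
Gen 6 (rule 193): 00011001110
Gen 7 (rule 165): 11000000100
Gen 8 (rule 193): 01011110001
Gen 9 (rule 165): 01101100101
Gen 10 (rule 193): 00100100000
Gen 11 (rule 165): 10100101111
Gen 12 (rule 193): 00000000111
Gen 13 (rule 165): 11111110010

Answer: none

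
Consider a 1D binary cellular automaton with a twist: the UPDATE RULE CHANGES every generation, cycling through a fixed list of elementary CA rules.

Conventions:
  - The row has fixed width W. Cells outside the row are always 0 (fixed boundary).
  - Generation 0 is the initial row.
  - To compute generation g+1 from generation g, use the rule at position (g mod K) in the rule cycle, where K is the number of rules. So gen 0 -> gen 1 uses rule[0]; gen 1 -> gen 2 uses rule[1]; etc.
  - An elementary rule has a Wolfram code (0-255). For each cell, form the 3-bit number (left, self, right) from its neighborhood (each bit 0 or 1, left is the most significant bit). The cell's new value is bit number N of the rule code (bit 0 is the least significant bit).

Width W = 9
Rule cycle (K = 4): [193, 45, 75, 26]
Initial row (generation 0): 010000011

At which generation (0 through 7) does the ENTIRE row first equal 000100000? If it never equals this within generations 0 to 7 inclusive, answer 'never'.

Gen 0: 010000011
Gen 1 (rule 193): 000111001
Gen 2 (rule 45): 110100001
Gen 3 (rule 75): 110001110
Gen 4 (rule 26): 101011001
Gen 5 (rule 193): 000001000
Gen 6 (rule 45): 111101011
Gen 7 (rule 75): 100100011

Answer: never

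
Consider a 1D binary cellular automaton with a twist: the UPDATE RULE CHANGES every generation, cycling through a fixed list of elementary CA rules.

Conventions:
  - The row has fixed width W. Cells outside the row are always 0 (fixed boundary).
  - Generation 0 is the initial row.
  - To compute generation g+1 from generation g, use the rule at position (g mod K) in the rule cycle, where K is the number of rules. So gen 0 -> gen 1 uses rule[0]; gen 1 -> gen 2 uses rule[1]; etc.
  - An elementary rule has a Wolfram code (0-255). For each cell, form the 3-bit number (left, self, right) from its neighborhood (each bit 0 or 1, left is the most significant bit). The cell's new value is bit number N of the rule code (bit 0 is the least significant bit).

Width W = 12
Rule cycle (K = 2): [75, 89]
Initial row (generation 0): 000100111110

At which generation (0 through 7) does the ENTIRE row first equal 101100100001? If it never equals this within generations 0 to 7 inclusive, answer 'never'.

Answer: 4

Derivation:
Gen 0: 000100111110
Gen 1 (rule 75): 111001100010
Gen 2 (rule 89): 101101111001
Gen 3 (rule 75): 001101001010
Gen 4 (rule 89): 101100100001
Gen 5 (rule 75): 001101001110
Gen 6 (rule 89): 101100101011
Gen 7 (rule 75): 001101000011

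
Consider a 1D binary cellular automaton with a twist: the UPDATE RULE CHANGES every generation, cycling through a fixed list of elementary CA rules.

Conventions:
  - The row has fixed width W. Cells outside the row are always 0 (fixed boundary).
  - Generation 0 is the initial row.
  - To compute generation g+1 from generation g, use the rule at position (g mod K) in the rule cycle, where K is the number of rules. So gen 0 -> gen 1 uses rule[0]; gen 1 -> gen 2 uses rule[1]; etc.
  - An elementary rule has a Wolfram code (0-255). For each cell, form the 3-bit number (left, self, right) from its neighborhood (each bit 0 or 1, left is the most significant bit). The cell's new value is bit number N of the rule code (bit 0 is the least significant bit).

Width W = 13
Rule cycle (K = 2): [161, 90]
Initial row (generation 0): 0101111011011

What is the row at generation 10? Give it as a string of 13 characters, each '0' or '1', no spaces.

Answer: 0000010110100

Derivation:
Gen 0: 0101111011011
Gen 1 (rule 161): 0010110100100
Gen 2 (rule 90): 0100110011010
Gen 3 (rule 161): 0000000000100
Gen 4 (rule 90): 0000000001010
Gen 5 (rule 161): 1111111100100
Gen 6 (rule 90): 1000000111010
Gen 7 (rule 161): 0011110010100
Gen 8 (rule 90): 0110011100010
Gen 9 (rule 161): 0000001001000
Gen 10 (rule 90): 0000010110100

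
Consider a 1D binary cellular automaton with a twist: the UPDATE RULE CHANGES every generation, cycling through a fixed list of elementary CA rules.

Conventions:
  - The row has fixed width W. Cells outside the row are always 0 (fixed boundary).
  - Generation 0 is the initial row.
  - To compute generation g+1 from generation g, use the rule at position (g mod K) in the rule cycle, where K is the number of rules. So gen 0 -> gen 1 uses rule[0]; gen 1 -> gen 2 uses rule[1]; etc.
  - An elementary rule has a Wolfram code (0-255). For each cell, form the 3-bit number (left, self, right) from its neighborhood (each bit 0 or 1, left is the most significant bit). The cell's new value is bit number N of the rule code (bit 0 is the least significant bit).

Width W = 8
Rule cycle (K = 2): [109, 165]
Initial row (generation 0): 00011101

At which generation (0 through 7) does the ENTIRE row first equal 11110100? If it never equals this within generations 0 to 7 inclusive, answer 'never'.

Answer: 4

Derivation:
Gen 0: 00011101
Gen 1 (rule 109): 11010111
Gen 2 (rule 165): 00111010
Gen 3 (rule 109): 10101110
Gen 4 (rule 165): 11110100
Gen 5 (rule 109): 10011101
Gen 6 (rule 165): 10001011
Gen 7 (rule 109): 10101111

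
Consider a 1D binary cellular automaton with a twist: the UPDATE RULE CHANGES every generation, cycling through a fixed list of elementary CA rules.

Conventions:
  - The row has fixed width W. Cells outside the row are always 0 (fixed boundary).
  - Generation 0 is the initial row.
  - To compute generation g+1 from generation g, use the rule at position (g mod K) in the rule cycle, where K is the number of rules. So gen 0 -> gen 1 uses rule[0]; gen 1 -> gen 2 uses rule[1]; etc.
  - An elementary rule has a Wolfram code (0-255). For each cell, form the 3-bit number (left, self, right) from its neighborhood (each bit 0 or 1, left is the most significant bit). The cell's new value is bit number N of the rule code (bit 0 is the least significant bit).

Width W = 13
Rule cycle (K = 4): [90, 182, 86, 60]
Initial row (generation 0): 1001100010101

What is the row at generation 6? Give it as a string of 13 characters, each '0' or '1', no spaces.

Answer: 0111111010111

Derivation:
Gen 0: 1001100010101
Gen 1 (rule 90): 0111110100000
Gen 2 (rule 182): 1011101110000
Gen 3 (rule 86): 1000100011000
Gen 4 (rule 60): 1100110010100
Gen 5 (rule 90): 1111111100010
Gen 6 (rule 182): 0111111010111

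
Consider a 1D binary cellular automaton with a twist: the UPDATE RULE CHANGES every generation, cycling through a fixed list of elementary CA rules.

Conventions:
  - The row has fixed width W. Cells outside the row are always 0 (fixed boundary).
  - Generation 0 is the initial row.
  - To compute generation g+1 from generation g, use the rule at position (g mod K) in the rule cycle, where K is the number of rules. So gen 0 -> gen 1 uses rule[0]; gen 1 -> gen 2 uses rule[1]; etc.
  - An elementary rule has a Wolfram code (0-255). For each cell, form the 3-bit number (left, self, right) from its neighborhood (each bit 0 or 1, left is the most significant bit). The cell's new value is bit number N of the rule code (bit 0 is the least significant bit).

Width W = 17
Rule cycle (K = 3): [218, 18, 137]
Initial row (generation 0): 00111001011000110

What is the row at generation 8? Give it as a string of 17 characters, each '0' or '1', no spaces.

Answer: 10000110000000000

Derivation:
Gen 0: 00111001011000110
Gen 1 (rule 218): 01111110011101111
Gen 2 (rule 18): 10000001100000000
Gen 3 (rule 137): 00111101001111111
Gen 4 (rule 218): 01111100111111111
Gen 5 (rule 18): 10000011000000000
Gen 6 (rule 137): 00111010011111111
Gen 7 (rule 218): 01111001111111111
Gen 8 (rule 18): 10000110000000000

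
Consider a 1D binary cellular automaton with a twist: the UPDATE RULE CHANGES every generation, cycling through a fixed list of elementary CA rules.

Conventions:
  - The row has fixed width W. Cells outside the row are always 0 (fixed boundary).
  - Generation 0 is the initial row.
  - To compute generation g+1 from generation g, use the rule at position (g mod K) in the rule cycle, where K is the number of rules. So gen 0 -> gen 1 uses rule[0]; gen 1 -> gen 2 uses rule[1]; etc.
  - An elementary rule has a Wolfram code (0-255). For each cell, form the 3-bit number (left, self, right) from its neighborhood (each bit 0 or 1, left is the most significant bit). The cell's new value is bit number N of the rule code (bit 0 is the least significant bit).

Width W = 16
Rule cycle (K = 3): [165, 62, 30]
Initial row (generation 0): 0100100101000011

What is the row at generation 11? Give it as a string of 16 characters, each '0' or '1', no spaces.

Gen 0: 0100100101000011
Gen 1 (rule 165): 0100100111011000
Gen 2 (rule 62): 1111111100110100
Gen 3 (rule 30): 1000000011100110
Gen 4 (rule 165): 1011111001000000
Gen 5 (rule 62): 1110000111100000
Gen 6 (rule 30): 1001001100010000
Gen 7 (rule 165): 1001000001010111
Gen 8 (rule 62): 1111100011111100
Gen 9 (rule 30): 1000010110000010
Gen 10 (rule 165): 1011011000111010
Gen 11 (rule 62): 1110110101100111

Answer: 1110110101100111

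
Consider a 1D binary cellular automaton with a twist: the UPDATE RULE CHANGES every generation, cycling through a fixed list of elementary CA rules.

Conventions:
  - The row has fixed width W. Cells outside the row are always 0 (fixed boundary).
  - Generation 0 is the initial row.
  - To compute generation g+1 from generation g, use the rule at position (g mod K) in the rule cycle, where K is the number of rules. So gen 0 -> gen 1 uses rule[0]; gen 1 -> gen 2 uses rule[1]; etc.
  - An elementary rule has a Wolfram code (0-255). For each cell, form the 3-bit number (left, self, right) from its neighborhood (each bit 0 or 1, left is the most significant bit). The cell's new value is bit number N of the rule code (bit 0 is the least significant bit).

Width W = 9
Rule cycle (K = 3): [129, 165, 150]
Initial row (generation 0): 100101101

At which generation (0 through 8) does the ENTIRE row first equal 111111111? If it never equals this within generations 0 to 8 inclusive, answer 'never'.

Gen 0: 100101101
Gen 1 (rule 129): 000000000
Gen 2 (rule 165): 111111111
Gen 3 (rule 150): 011111110
Gen 4 (rule 129): 001111100
Gen 5 (rule 165): 100111001
Gen 6 (rule 150): 111010111
Gen 7 (rule 129): 010000010
Gen 8 (rule 165): 010111010

Answer: 2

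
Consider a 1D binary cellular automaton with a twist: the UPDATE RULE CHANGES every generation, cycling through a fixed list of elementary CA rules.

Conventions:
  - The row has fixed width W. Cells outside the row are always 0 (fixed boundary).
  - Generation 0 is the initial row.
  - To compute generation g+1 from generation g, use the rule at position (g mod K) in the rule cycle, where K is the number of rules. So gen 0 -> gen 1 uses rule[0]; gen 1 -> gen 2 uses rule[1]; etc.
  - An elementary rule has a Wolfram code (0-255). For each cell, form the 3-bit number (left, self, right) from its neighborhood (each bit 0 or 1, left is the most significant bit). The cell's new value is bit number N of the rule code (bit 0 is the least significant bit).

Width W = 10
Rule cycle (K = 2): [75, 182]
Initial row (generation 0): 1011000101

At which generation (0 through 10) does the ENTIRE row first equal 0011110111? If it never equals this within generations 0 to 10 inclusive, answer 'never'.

Answer: 10

Derivation:
Gen 0: 1011000101
Gen 1 (rule 75): 0011011000
Gen 2 (rule 182): 0100100100
Gen 3 (rule 75): 1001001001
Gen 4 (rule 182): 1111111111
Gen 5 (rule 75): 1000000001
Gen 6 (rule 182): 1100000011
Gen 7 (rule 75): 1101111111
Gen 8 (rule 182): 0010111110
Gen 9 (rule 75): 1100100010
Gen 10 (rule 182): 0011110111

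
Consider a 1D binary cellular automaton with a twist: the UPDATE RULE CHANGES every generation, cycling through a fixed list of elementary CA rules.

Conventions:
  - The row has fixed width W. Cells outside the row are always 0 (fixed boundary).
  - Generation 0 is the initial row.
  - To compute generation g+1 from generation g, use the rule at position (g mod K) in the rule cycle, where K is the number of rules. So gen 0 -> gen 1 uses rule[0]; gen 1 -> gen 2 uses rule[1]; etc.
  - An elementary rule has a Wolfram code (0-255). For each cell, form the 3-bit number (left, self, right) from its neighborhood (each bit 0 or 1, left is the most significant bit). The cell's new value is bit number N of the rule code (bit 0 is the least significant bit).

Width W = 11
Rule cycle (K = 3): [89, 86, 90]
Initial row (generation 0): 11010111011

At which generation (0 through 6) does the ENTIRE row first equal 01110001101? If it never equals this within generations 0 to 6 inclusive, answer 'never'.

Answer: never

Derivation:
Gen 0: 11010111011
Gen 1 (rule 89): 11000101011
Gen 2 (rule 86): 01101101001
Gen 3 (rule 90): 11101100110
Gen 4 (rule 89): 10101110111
Gen 5 (rule 86): 10100010001
Gen 6 (rule 90): 00010101010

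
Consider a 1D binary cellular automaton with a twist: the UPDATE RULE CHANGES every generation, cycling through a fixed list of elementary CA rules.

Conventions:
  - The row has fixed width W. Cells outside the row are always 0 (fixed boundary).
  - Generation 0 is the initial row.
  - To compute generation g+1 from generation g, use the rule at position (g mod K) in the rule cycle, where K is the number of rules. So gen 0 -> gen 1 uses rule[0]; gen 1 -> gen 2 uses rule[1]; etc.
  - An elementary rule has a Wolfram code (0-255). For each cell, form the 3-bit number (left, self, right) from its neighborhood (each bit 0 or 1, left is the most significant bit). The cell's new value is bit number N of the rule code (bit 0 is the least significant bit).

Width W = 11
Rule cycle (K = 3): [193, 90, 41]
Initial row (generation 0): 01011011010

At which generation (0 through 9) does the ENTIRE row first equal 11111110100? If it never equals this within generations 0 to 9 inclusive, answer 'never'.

Gen 0: 01011011010
Gen 1 (rule 193): 00001001000
Gen 2 (rule 90): 00010110100
Gen 3 (rule 41): 11001101001
Gen 4 (rule 193): 01000100000
Gen 5 (rule 90): 10101010000
Gen 6 (rule 41): 01010100111
Gen 7 (rule 193): 00000000011
Gen 8 (rule 90): 00000000111
Gen 9 (rule 41): 11111110100

Answer: 9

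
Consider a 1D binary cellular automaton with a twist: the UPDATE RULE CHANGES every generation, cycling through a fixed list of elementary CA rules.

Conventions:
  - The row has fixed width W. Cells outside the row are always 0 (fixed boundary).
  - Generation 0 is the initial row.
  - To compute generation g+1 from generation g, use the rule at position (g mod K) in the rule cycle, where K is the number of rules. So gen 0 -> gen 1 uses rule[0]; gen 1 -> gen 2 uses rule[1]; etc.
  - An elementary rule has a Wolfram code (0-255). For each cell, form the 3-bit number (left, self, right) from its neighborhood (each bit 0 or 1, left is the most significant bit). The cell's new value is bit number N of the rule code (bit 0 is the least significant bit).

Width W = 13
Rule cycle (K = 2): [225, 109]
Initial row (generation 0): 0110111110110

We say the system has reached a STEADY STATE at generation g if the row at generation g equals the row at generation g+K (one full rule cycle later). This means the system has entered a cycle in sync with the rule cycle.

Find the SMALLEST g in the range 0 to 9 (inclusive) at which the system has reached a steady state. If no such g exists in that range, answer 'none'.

Answer: none

Derivation:
Gen 0: 0110111110110
Gen 1 (rule 225): 0011011111010
Gen 2 (rule 109): 1011110001110
Gen 3 (rule 225): 0101110100110
Gen 4 (rule 109): 0111011100110
Gen 5 (rule 225): 0011101100010
Gen 6 (rule 109): 1010111101010
Gen 7 (rule 225): 0101011110100
Gen 8 (rule 109): 0111110011101
Gen 9 (rule 225): 0011110001110
Gen 10 (rule 109): 1010010101010
Gen 11 (rule 225): 0100001010100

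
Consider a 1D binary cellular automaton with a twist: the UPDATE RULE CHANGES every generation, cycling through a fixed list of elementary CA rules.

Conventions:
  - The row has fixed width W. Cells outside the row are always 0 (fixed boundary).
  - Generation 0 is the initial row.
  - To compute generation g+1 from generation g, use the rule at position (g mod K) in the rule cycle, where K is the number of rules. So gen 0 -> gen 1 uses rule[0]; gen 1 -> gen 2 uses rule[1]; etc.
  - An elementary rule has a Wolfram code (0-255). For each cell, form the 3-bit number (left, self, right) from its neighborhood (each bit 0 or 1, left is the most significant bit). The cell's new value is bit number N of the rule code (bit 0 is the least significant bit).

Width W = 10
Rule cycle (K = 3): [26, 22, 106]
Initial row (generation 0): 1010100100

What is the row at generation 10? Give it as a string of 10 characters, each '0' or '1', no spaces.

Gen 0: 1010100100
Gen 1 (rule 26): 0000011010
Gen 2 (rule 22): 0000100011
Gen 3 (rule 106): 0001000111
Gen 4 (rule 26): 0010101100
Gen 5 (rule 22): 0110100010
Gen 6 (rule 106): 1111000100
Gen 7 (rule 26): 1000101010
Gen 8 (rule 22): 1101101011
Gen 9 (rule 106): 1111110111
Gen 10 (rule 26): 1000000100

Answer: 1000000100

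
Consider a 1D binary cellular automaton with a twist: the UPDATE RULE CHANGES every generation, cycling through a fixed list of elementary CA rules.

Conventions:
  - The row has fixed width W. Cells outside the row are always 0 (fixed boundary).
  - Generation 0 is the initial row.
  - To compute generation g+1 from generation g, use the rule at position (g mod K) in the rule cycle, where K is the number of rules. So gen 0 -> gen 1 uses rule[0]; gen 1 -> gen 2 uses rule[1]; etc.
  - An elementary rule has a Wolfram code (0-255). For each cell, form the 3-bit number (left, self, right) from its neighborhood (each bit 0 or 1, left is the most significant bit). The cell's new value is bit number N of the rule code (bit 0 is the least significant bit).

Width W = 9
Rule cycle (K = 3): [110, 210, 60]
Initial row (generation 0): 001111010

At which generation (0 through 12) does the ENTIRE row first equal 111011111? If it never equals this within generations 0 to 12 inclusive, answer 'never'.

Gen 0: 001111010
Gen 1 (rule 110): 011001110
Gen 2 (rule 210): 101110111
Gen 3 (rule 60): 111001100
Gen 4 (rule 110): 101011100
Gen 5 (rule 210): 000001110
Gen 6 (rule 60): 000001001
Gen 7 (rule 110): 000011011
Gen 8 (rule 210): 000101001
Gen 9 (rule 60): 000111101
Gen 10 (rule 110): 001100111
Gen 11 (rule 210): 010111011
Gen 12 (rule 60): 011100110

Answer: never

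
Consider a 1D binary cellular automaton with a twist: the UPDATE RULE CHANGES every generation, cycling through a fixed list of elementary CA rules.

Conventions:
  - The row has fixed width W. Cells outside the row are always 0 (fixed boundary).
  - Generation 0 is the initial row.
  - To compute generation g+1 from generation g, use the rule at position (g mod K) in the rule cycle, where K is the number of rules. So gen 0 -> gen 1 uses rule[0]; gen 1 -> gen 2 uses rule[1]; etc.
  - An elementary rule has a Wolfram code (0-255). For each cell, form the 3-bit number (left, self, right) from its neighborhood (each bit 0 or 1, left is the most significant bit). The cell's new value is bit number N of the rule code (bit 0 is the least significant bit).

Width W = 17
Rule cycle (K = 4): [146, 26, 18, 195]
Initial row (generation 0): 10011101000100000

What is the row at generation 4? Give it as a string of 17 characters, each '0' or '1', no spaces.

Gen 0: 10011101000100000
Gen 1 (rule 146): 01101000101010000
Gen 2 (rule 26): 11000101000001000
Gen 3 (rule 18): 00101000100010100
Gen 4 (rule 195): 11000011001100001

Answer: 11000011001100001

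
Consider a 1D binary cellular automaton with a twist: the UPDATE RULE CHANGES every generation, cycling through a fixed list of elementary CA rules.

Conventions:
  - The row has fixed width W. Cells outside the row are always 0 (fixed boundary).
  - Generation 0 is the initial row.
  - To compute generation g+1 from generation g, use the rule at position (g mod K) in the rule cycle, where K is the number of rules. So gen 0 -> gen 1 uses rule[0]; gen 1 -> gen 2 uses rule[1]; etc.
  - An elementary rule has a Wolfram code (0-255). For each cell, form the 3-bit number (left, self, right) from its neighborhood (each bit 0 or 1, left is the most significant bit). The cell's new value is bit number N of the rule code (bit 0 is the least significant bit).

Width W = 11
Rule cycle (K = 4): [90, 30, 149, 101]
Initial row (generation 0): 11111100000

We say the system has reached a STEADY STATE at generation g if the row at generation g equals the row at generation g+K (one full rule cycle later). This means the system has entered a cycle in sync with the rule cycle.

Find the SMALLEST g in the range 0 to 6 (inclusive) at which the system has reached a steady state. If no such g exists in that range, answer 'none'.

Gen 0: 11111100000
Gen 1 (rule 90): 10000110000
Gen 2 (rule 30): 11001101000
Gen 3 (rule 149): 00100001111
Gen 4 (rule 101): 10101100001
Gen 5 (rule 90): 00001110010
Gen 6 (rule 30): 00011001111
Gen 7 (rule 149): 11000100110
Gen 8 (rule 101): 01010100010
Gen 9 (rule 90): 10000010101
Gen 10 (rule 30): 11000110101

Answer: none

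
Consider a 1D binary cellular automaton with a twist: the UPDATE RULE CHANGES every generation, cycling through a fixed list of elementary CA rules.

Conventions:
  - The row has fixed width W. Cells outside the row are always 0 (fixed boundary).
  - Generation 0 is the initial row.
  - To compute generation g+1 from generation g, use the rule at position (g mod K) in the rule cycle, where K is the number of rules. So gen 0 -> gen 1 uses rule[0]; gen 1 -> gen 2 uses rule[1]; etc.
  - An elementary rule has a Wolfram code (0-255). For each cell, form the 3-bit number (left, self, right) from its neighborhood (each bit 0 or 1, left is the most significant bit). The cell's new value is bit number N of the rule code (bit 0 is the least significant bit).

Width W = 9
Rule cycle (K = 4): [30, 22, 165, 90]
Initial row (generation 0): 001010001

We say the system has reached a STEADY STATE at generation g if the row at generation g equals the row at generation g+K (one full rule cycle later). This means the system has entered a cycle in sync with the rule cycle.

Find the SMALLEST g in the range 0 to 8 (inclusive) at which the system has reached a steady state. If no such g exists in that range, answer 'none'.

Gen 0: 001010001
Gen 1 (rule 30): 011011011
Gen 2 (rule 22): 100000000
Gen 3 (rule 165): 101111111
Gen 4 (rule 90): 001000001
Gen 5 (rule 30): 011100011
Gen 6 (rule 22): 100010100
Gen 7 (rule 165): 101011101
Gen 8 (rule 90): 000010100
Gen 9 (rule 30): 000110110
Gen 10 (rule 22): 001000001
Gen 11 (rule 165): 101011101
Gen 12 (rule 90): 000010100

Answer: 7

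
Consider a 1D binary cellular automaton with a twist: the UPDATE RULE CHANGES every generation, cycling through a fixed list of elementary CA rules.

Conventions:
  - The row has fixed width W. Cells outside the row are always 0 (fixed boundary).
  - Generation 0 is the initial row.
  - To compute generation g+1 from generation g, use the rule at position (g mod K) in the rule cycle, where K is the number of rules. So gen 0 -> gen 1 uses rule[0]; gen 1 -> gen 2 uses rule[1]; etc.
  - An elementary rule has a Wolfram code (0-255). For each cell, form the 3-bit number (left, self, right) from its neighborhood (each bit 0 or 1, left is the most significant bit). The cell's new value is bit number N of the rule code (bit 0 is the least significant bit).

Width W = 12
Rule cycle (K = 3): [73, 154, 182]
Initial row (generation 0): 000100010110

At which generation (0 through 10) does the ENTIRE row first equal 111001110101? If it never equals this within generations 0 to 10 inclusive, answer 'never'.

Answer: 6

Derivation:
Gen 0: 000100010110
Gen 1 (rule 73): 110001000110
Gen 2 (rule 154): 101010101101
Gen 3 (rule 182): 111111110011
Gen 4 (rule 73): 100000010011
Gen 5 (rule 154): 010000101110
Gen 6 (rule 182): 111001110101
Gen 7 (rule 73): 101001010000
Gen 8 (rule 154): 000110001000
Gen 9 (rule 182): 001001011100
Gen 10 (rule 73): 100000010101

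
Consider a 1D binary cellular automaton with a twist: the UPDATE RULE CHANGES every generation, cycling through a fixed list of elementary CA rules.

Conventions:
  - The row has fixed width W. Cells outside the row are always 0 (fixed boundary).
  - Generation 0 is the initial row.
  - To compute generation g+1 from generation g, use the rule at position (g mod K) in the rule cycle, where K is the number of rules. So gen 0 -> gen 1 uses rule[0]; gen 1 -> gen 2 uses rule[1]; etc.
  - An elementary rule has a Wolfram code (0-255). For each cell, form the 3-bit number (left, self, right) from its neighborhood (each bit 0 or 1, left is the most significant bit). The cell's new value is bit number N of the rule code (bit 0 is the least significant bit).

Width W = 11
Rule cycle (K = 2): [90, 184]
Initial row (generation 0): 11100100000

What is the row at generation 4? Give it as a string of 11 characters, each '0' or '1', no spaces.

Gen 0: 11100100000
Gen 1 (rule 90): 10111010000
Gen 2 (rule 184): 01110101000
Gen 3 (rule 90): 11010000100
Gen 4 (rule 184): 10101000010

Answer: 10101000010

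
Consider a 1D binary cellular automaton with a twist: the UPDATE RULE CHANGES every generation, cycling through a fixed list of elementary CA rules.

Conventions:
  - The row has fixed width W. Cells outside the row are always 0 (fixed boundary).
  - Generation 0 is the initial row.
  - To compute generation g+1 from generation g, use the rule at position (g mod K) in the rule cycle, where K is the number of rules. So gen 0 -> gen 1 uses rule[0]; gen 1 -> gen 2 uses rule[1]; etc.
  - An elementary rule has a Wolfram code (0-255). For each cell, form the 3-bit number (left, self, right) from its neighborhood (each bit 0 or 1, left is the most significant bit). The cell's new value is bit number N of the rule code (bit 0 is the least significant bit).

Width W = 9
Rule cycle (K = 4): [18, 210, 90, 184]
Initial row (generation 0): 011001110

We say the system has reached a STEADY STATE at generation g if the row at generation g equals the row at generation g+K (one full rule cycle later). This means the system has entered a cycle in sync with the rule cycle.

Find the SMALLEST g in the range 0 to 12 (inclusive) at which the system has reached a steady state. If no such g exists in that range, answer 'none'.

Answer: none

Derivation:
Gen 0: 011001110
Gen 1 (rule 18): 100110001
Gen 2 (rule 210): 011011010
Gen 3 (rule 90): 111011001
Gen 4 (rule 184): 110110100
Gen 5 (rule 18): 000000010
Gen 6 (rule 210): 000000101
Gen 7 (rule 90): 000001000
Gen 8 (rule 184): 000000100
Gen 9 (rule 18): 000001010
Gen 10 (rule 210): 000010001
Gen 11 (rule 90): 000101010
Gen 12 (rule 184): 000010101
Gen 13 (rule 18): 000100000
Gen 14 (rule 210): 001010000
Gen 15 (rule 90): 010001000
Gen 16 (rule 184): 001000100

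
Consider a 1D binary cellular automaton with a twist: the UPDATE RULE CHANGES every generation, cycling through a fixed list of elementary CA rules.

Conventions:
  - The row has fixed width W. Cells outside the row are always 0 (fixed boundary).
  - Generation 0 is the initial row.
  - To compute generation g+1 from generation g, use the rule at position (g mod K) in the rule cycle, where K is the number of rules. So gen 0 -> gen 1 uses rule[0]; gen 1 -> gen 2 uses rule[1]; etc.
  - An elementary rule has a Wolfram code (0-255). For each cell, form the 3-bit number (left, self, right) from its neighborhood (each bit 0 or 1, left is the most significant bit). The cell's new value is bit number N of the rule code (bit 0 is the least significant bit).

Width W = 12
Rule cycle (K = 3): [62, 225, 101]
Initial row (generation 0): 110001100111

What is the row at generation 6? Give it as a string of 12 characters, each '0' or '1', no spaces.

Gen 0: 110001100111
Gen 1 (rule 62): 101011011100
Gen 2 (rule 225): 010101101101
Gen 3 (rule 101): 011110110111
Gen 4 (rule 62): 110001101100
Gen 5 (rule 225): 010100110101
Gen 6 (rule 101): 011100011111

Answer: 011100011111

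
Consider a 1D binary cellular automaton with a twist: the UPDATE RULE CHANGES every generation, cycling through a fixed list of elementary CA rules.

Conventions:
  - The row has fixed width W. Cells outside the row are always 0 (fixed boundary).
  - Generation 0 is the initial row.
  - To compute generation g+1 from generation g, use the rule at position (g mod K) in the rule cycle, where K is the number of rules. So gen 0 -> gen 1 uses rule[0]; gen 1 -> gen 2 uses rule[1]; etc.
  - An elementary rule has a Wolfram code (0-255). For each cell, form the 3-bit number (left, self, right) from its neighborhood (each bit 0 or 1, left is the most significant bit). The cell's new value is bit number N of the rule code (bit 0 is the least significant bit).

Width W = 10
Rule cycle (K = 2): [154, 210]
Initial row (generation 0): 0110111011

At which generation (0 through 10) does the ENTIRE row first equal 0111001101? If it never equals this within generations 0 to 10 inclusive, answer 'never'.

Answer: 10

Derivation:
Gen 0: 0110111011
Gen 1 (rule 154): 1100110010
Gen 2 (rule 210): 0111011101
Gen 3 (rule 154): 1110011000
Gen 4 (rule 210): 0111101100
Gen 5 (rule 154): 1111001010
Gen 6 (rule 210): 0111110001
Gen 7 (rule 154): 1111101010
Gen 8 (rule 210): 0111100001
Gen 9 (rule 154): 1111010010
Gen 10 (rule 210): 0111001101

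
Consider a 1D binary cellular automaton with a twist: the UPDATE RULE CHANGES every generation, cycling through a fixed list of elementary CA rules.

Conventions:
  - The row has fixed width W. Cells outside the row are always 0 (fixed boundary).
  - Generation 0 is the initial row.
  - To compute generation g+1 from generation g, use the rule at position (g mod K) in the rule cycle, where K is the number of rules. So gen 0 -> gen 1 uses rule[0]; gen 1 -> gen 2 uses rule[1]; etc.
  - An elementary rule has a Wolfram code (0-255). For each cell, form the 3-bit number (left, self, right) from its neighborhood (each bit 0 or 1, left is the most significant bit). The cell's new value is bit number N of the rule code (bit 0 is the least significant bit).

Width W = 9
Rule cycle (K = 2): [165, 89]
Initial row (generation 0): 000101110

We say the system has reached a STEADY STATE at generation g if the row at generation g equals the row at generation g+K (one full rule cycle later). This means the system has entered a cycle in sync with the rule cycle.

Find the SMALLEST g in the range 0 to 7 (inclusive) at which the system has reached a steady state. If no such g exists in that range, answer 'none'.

Answer: none

Derivation:
Gen 0: 000101110
Gen 1 (rule 165): 110110100
Gen 2 (rule 89): 110110011
Gen 3 (rule 165): 001000000
Gen 4 (rule 89): 100111111
Gen 5 (rule 165): 100011110
Gen 6 (rule 89): 011010011
Gen 7 (rule 165): 000110000
Gen 8 (rule 89): 110111111
Gen 9 (rule 165): 001011110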